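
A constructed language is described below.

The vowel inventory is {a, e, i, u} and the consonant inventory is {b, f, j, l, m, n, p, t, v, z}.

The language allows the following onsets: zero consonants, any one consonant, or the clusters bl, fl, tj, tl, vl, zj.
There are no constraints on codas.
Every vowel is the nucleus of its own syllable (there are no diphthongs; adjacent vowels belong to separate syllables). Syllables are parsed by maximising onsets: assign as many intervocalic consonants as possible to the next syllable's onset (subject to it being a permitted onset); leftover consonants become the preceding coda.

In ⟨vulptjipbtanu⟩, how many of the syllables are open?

2

The vowels are u, i, a, u — 4 nuclei, so 4 syllables.
V1 /u/ – V2 /i/: /lptj/ — longest licit onset from the right is /tj/, leaving /lp/ as coda.
V2 /i/ – V3 /a/: /pbt/ — longest licit onset from the right is /t/, leaving /pb/ as coda.
V3 /a/ – V4 /u/: /n/ → onset of the next syllable (single consonants are always licit onsets).
Syllabification: vulp.tjipb.ta.nu.
Classifying each syllable: /vulp/ (closed), /tjipb/ (closed), /ta/ (open), /nu/ (open).
Open syllables: 2.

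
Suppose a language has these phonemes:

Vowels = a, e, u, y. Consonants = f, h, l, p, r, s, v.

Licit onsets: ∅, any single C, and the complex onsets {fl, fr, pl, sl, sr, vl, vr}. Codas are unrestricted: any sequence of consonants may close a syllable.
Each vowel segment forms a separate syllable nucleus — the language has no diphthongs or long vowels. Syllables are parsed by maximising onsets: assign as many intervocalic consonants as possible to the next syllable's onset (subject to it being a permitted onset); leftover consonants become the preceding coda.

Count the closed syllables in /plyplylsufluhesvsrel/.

3

Nuclei (vowels): y, y, u, u, e, e → 6 syllables.
Between /y/ (V1) and /y/ (V2): /pl/ is a licit onset in full, so it all attaches to the next syllable.
Between /y/ (V2) and /u/ (V3): /ls/; trying suffixes from longest down, /s/ is the first permitted one, so coda /l/ | onset /s/.
Between /u/ (V3) and /u/ (V4): /fl/ — entire cluster is a permitted onset → onset /fl/, coda ∅.
Between /u/ (V4) and /e/ (V5): /h/ is a single consonant, so it becomes the next onset.
Between /e/ (V5) and /e/ (V6): /svsr/; trying suffixes from longest down, /sr/ is the first permitted one, so coda /sv/ | onset /sr/.
Syllabification: ply.plyl.su.flu.hesv.srel.
Classifying each syllable: /ply/ (open), /plyl/ (closed), /su/ (open), /flu/ (open), /hesv/ (closed), /srel/ (closed).
Closed syllables: 3.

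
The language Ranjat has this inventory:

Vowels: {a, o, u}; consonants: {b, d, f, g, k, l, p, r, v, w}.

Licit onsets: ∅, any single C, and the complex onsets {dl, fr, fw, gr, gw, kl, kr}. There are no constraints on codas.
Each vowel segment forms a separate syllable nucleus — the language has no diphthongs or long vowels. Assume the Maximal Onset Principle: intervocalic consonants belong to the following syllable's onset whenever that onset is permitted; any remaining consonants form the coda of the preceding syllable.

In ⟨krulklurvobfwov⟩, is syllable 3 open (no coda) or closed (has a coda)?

The vowels are u, u, o, o — 4 nuclei, so 4 syllables.
V1 /u/ – V2 /u/: /lkl/ — longest licit onset from the right is /kl/, leaving /l/ as coda.
V2 /u/ – V3 /o/: /rv/ — longest licit onset from the right is /v/, leaving /r/ as coda.
V3 /o/ – V4 /o/: cluster /bfw/ — the longest permitted-onset suffix is /fw/; onset = /fw/, preceding coda = /b/.
Putting it together: krul.klur.vob.fwov.
Syllable 3 is /vob/ with coda /b/, so it is closed.

closed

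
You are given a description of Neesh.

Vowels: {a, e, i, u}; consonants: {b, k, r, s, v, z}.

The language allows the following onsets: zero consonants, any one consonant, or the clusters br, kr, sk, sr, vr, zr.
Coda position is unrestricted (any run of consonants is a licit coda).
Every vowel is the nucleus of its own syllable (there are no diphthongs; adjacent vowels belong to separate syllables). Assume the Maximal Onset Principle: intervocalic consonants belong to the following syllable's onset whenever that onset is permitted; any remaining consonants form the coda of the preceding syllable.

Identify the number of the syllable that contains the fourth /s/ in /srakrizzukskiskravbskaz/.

6

Vowels present: a, i, u, i, a, a; each is a nucleus, giving 6 syllables.
Between /a/ (V1) and /i/ (V2): /kr/ — entire cluster is a permitted onset → onset /kr/, coda ∅.
Between /i/ (V2) and /u/ (V3): /zz/ splits as /z/ + /z/ (/z/ is the longest suffix that is a licit onset).
Between /u/ (V3) and /i/ (V4): /ksk/ — longest licit onset from the right is /sk/, leaving /k/ as coda.
Between /i/ (V4) and /a/ (V5): /skr/ — longest licit onset from the right is /kr/, leaving /s/ as coda.
Between /a/ (V5) and /a/ (V6): /vbsk/ — longest licit onset from the right is /sk/, leaving /vb/ as coda.
Syllabification: sra.kriz.zuk.skis.kravb.skaz.
The fourth /s/ is in the onset of syllable 6 (/skaz/).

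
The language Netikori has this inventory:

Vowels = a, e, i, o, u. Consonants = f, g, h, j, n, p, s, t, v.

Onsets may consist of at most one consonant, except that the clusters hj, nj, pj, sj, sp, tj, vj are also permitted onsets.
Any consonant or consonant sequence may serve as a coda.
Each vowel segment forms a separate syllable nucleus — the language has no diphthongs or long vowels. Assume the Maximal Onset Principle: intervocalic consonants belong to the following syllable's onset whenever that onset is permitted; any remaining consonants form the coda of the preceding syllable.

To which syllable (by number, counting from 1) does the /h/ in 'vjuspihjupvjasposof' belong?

Nuclei (vowels): u, i, u, a, o, o → 6 syllables.
V1 /u/ – V2 /i/: cluster /sp/ — /sp/ is itself a permitted onset, so the whole cluster goes right; preceding coda = ∅.
V2 /i/ – V3 /u/: /hj/ is a licit onset in full, so it all attaches to the next syllable.
V3 /u/ – V4 /a/: /pvj/; trying suffixes from longest down, /vj/ is the first permitted one, so coda /p/ | onset /vj/.
V4 /a/ – V5 /o/: /sp/ — entire cluster is a permitted onset → onset /sp/, coda ∅.
V5 /o/ – V6 /o/: /s/ → onset of the next syllable (single consonants are always licit onsets).
Syllabification: vju.spi.hjup.vja.spo.sof.
The /h/ is in the onset of syllable 3 (/hjup/).

3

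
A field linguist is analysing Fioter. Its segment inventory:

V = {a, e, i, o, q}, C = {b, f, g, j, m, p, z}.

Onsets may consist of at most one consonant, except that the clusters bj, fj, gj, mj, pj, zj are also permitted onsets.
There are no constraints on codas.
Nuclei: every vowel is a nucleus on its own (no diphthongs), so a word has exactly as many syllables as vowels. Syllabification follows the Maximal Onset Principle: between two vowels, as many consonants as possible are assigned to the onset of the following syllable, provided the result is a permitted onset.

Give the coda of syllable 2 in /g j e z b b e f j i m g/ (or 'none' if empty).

none

Nuclei (vowels): e, e, i → 3 syllables.
Between /e/ (V1) and /e/ (V2): cluster /zbb/ — the longest permitted-onset suffix is /b/; onset = /b/, preceding coda = /zb/.
Between /e/ (V2) and /i/ (V3): cluster /fj/ — /fj/ is itself a permitted onset, so the whole cluster goes right; preceding coda = ∅.
Putting it together: gjezb.be.fjimg.
Syllable 2 is /be/: onset /b/, nucleus /e/, coda ∅.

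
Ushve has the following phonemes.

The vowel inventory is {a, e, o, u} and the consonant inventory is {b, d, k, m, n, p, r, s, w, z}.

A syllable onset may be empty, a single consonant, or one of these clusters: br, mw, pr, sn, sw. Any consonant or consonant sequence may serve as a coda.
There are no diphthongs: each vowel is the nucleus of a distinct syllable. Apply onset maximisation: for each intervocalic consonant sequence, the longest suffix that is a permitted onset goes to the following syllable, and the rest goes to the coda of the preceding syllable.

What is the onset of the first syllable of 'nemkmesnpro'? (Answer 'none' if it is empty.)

n

Vowels present: e, e, o; each is a nucleus, giving 3 syllables.
σ1/σ2 boundary: /mkm/; trying suffixes from longest down, /m/ is the first permitted one, so coda /mk/ | onset /m/.
σ2/σ3 boundary: /snpr/; trying suffixes from longest down, /pr/ is the first permitted one, so coda /sn/ | onset /pr/.
So the parse is nemk.mesn.pro.
Syllable 1 is /nemk/: onset /n/, nucleus /e/, coda /mk/.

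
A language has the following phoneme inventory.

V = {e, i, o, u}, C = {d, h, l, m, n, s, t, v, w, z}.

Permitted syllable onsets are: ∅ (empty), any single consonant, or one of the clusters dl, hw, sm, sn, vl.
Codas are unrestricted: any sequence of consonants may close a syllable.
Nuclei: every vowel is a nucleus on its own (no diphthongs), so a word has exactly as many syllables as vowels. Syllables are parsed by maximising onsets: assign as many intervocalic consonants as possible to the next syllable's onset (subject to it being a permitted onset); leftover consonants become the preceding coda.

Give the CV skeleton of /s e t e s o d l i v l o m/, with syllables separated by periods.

The vowels are e, e, o, i, o — 5 nuclei, so 5 syllables.
σ1/σ2 boundary: /t/ → onset of the next syllable (single consonants are always licit onsets).
σ2/σ3 boundary: /s/ is a single consonant, so it becomes the next onset.
σ3/σ4 boundary: /dl/ is a licit onset in full, so it all attaches to the next syllable.
σ4/σ5 boundary: /vl/ — entire cluster is a permitted onset → onset /vl/, coda ∅.
So the parse is se.te.so.dli.vlom.
Mapping each syllable to C/V: /se/ → CV, /te/ → CV, /so/ → CV, /dli/ → CCV, /vlom/ → CCVC.

CV.CV.CV.CCV.CCVC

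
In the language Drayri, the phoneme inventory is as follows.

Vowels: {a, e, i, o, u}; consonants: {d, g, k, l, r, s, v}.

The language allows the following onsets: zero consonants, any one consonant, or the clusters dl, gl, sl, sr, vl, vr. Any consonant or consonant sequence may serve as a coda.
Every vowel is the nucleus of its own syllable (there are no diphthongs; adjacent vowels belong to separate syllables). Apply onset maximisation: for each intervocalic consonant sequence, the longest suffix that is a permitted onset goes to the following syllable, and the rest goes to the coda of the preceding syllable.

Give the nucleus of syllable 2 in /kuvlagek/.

a

Vowels present: u, a, e; each is a nucleus, giving 3 syllables.
The second nucleus (vowel 2 from the left) is /a/.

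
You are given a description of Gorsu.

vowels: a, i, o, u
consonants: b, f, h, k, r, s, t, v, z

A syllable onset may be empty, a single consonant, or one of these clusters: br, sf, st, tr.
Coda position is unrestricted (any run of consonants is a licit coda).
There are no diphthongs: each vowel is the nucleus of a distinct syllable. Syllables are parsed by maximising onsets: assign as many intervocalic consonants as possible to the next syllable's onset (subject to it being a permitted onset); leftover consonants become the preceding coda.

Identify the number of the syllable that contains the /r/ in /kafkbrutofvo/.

Vowels present: a, u, o, o; each is a nucleus, giving 4 syllables.
Between /a/ (V1) and /u/ (V2): /fkbr/ — longest licit onset from the right is /br/, leaving /fk/ as coda.
Between /u/ (V2) and /o/ (V3): /t/ → onset of the next syllable (single consonants are always licit onsets).
Between /o/ (V3) and /o/ (V4): /fv/ splits as /f/ + /v/ (/v/ is the longest suffix that is a licit onset).
Syllabification: kafk.bru.tof.vo.
The /r/ is in the onset of syllable 2 (/bru/).

2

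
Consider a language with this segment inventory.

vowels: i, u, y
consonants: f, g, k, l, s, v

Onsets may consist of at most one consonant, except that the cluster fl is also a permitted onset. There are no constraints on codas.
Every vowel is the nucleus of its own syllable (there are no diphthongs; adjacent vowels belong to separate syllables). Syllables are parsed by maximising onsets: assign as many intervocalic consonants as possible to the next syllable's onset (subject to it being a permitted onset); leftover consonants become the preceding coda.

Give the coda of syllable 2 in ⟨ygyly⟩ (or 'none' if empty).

Nuclei (vowels): y, y, y → 3 syllables.
V1 /y/ – V2 /y/: /g/ → onset of the next syllable (single consonants are always licit onsets).
V2 /y/ – V3 /y/: just /l/ — single C goes to the following onset.
Syllabification: y.gy.ly.
Syllable 2 is /gy/: onset /g/, nucleus /y/, coda ∅.

none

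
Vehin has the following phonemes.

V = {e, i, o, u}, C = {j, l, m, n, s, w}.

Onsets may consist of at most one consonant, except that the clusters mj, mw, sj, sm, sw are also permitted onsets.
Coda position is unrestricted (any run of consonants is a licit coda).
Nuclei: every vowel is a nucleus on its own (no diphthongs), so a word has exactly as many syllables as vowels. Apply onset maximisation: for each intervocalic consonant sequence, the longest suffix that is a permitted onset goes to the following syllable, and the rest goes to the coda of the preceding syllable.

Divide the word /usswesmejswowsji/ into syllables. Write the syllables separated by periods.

us.swe.smej.swow.sji

Vowels present: u, e, e, o, i; each is a nucleus, giving 5 syllables.
V1 /u/ – V2 /e/: /ssw/; trying suffixes from longest down, /sw/ is the first permitted one, so coda /s/ | onset /sw/.
V2 /e/ – V3 /e/: /sm/ — entire cluster is a permitted onset → onset /sm/, coda ∅.
V3 /e/ – V4 /o/: /jsw/ — longest licit onset from the right is /sw/, leaving /j/ as coda.
V4 /o/ – V5 /i/: /wsj/ — longest licit onset from the right is /sj/, leaving /w/ as coda.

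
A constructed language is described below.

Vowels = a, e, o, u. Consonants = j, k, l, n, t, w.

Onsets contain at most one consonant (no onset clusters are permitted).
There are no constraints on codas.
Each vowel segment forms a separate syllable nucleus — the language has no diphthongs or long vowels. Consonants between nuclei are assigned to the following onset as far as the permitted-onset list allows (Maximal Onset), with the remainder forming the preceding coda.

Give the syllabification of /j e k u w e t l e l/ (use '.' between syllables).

Vowels present: e, u, e, e; each is a nucleus, giving 4 syllables.
/e…u/ gap (V1→V2): /k/ is a single consonant, so it becomes the next onset.
/u…e/ gap (V2→V3): just /w/ — single C goes to the following onset.
/e…e/ gap (V3→V4): /tl/ — longest licit onset from the right is /l/, leaving /t/ as coda.

je.ku.wet.lel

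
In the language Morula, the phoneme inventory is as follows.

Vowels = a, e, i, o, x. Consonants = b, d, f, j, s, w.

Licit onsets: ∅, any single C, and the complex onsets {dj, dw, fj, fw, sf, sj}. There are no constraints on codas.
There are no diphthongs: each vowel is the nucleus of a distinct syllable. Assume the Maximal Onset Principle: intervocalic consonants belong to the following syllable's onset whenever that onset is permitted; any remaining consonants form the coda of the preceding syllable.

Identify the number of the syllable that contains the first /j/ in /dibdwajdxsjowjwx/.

Nuclei (vowels): i, a, x, o, x → 5 syllables.
/i…a/ gap (V1→V2): /bdw/ splits as /b/ + /dw/ (/dw/ is the longest suffix that is a licit onset).
/a…x/ gap (V2→V3): cluster /jd/ — the longest permitted-onset suffix is /d/; onset = /d/, preceding coda = /j/.
/x…o/ gap (V3→V4): /sj/ is a licit onset in full, so it all attaches to the next syllable.
/o…x/ gap (V4→V5): /wjw/ — longest licit onset from the right is /w/, leaving /wj/ as coda.
Putting it together: dib.dwaj.dx.sjowj.wx.
The first /j/ is in the coda of syllable 2 (/dwaj/).

2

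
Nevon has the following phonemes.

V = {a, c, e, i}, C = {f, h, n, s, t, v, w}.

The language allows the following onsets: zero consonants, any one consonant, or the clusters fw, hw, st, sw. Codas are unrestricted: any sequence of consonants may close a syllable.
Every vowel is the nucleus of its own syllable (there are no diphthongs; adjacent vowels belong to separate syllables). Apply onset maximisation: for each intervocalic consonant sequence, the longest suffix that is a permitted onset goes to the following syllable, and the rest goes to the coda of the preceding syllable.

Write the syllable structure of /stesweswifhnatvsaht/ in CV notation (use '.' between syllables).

Nuclei (vowels): e, e, i, a, a → 5 syllables.
Between /e/ (V1) and /e/ (V2): /sw/ — entire cluster is a permitted onset → onset /sw/, coda ∅.
Between /e/ (V2) and /i/ (V3): cluster /sw/ — /sw/ is itself a permitted onset, so the whole cluster goes right; preceding coda = ∅.
Between /i/ (V3) and /a/ (V4): /fhn/ splits as /fh/ + /n/ (/n/ is the longest suffix that is a licit onset).
Between /a/ (V4) and /a/ (V5): /tvs/ — longest licit onset from the right is /s/, leaving /tv/ as coda.
So the parse is ste.swe.swifh.natv.saht.
Mapping each syllable to C/V: /ste/ → CCV, /swe/ → CCV, /swifh/ → CCVCC, /natv/ → CVCC, /saht/ → CVCC.

CCV.CCV.CCVCC.CVCC.CVCC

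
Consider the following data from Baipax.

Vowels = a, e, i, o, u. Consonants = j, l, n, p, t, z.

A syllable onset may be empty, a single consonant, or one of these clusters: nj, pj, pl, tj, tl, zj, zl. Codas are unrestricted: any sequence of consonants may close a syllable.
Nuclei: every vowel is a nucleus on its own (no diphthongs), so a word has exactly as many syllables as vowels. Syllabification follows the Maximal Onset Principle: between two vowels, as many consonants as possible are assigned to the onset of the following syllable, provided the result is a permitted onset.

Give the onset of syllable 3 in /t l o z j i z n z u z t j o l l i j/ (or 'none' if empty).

Vowels present: o, i, u, o, i; each is a nucleus, giving 5 syllables.
σ1/σ2 boundary: /zj/ is a licit onset in full, so it all attaches to the next syllable.
σ2/σ3 boundary: /znz/ — longest licit onset from the right is /z/, leaving /zn/ as coda.
σ3/σ4 boundary: /ztj/ splits as /z/ + /tj/ (/tj/ is the longest suffix that is a licit onset).
σ4/σ5 boundary: cluster /ll/ — the longest permitted-onset suffix is /l/; onset = /l/, preceding coda = /l/.
Putting it together: tlo.zjizn.zuz.tjol.lij.
Syllable 3 is /zuz/: onset /z/, nucleus /u/, coda /z/.

z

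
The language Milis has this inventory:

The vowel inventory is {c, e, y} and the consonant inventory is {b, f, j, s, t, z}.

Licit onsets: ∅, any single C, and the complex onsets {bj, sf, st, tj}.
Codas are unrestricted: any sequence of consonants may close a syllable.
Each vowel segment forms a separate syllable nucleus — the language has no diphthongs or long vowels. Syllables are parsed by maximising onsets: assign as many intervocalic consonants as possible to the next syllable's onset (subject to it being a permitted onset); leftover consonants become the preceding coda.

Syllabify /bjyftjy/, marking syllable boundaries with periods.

The vowels are y, y — 2 nuclei, so 2 syllables.
/y…y/ gap (V1→V2): /ftj/ splits as /f/ + /tj/ (/tj/ is the longest suffix that is a licit onset).

bjyf.tjy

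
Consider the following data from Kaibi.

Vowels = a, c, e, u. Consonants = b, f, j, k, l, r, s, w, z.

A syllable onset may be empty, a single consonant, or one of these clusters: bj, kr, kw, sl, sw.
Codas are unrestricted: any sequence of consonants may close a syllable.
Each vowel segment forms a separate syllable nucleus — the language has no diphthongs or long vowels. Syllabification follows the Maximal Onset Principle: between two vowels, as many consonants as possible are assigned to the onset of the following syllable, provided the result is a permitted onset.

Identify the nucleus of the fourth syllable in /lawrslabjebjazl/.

a

Nuclei (vowels): a, a, e, a → 4 syllables.
The fourth nucleus (vowel 4 from the left) is /a/.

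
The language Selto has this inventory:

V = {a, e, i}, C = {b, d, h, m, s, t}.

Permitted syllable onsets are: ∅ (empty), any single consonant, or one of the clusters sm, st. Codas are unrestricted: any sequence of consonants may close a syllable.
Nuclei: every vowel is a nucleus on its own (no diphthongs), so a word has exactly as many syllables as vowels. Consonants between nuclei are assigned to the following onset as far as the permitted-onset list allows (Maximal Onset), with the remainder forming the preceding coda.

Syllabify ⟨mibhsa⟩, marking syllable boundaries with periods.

The vowels are i, a — 2 nuclei, so 2 syllables.
V1 /i/ – V2 /a/: /bhs/; trying suffixes from longest down, /s/ is the first permitted one, so coda /bh/ | onset /s/.

mibh.sa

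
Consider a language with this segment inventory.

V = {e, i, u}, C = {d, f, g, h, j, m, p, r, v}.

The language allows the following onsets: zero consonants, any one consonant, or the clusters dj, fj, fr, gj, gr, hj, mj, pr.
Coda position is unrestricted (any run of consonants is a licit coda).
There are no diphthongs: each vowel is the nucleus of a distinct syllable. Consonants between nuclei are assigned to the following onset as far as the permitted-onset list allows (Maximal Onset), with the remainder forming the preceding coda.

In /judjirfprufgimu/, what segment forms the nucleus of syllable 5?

The vowels are u, i, u, i, u — 5 nuclei, so 5 syllables.
The fifth nucleus (vowel 5 from the left) is /u/.

u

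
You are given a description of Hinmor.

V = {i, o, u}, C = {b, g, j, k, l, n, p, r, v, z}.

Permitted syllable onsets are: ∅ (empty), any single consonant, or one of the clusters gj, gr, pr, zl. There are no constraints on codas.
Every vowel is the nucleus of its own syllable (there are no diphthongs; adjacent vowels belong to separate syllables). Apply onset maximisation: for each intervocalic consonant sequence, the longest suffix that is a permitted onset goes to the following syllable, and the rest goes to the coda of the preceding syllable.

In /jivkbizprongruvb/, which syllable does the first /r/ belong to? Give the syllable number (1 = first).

The vowels are i, i, o, u — 4 nuclei, so 4 syllables.
V1 /i/ – V2 /i/: /vkb/ splits as /vk/ + /b/ (/b/ is the longest suffix that is a licit onset).
V2 /i/ – V3 /o/: /zpr/ splits as /z/ + /pr/ (/pr/ is the longest suffix that is a licit onset).
V3 /o/ – V4 /u/: /ngr/ splits as /n/ + /gr/ (/gr/ is the longest suffix that is a licit onset).
Syllabification: jivk.biz.pron.gruvb.
The first /r/ is in the onset of syllable 3 (/pron/).

3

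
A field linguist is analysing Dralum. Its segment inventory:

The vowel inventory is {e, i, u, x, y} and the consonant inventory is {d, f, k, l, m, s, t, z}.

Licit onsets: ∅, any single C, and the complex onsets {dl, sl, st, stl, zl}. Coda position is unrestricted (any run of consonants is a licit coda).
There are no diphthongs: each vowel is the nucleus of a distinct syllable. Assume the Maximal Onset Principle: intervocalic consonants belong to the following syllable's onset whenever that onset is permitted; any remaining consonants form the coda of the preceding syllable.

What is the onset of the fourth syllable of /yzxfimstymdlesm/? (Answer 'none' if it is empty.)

st

The vowels are y, x, i, y, e — 5 nuclei, so 5 syllables.
V1 /y/ – V2 /x/: just /z/ — single C goes to the following onset.
V2 /x/ – V3 /i/: /f/ is a single consonant, so it becomes the next onset.
V3 /i/ – V4 /y/: /mst/ splits as /m/ + /st/ (/st/ is the longest suffix that is a licit onset).
V4 /y/ – V5 /e/: cluster /mdl/ — the longest permitted-onset suffix is /dl/; onset = /dl/, preceding coda = /m/.
Result: y.zx.fim.stym.dlesm.
Syllable 4 is /stym/: onset /st/, nucleus /y/, coda /m/.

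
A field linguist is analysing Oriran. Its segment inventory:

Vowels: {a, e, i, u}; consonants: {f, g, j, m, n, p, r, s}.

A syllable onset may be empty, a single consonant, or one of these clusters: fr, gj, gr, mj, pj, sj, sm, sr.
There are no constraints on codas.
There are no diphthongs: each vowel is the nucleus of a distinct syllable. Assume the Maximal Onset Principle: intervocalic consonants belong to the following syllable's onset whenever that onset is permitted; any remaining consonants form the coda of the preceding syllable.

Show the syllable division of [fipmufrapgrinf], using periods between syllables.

fip.mu.frap.grinf

Vowels present: i, u, a, i; each is a nucleus, giving 4 syllables.
/i…u/ gap (V1→V2): /pm/; trying suffixes from longest down, /m/ is the first permitted one, so coda /p/ | onset /m/.
/u…a/ gap (V2→V3): cluster /fr/ — /fr/ is itself a permitted onset, so the whole cluster goes right; preceding coda = ∅.
/a…i/ gap (V3→V4): cluster /pgr/ — the longest permitted-onset suffix is /gr/; onset = /gr/, preceding coda = /p/.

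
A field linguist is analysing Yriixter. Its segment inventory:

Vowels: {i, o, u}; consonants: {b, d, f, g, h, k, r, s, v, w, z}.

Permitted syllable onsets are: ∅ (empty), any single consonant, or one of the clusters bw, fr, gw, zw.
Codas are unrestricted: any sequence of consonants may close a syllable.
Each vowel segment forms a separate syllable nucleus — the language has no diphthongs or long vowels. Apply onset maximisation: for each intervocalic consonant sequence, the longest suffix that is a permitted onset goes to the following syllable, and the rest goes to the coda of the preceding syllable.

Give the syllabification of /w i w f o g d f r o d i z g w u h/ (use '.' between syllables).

Vowels present: i, o, o, i, u; each is a nucleus, giving 5 syllables.
Between /i/ (V1) and /o/ (V2): cluster /wf/ — the longest permitted-onset suffix is /f/; onset = /f/, preceding coda = /w/.
Between /o/ (V2) and /o/ (V3): /gdfr/ splits as /gd/ + /fr/ (/fr/ is the longest suffix that is a licit onset).
Between /o/ (V3) and /i/ (V4): /d/ → onset of the next syllable (single consonants are always licit onsets).
Between /i/ (V4) and /u/ (V5): cluster /zgw/ — the longest permitted-onset suffix is /gw/; onset = /gw/, preceding coda = /z/.

wiw.fogd.fro.diz.gwuh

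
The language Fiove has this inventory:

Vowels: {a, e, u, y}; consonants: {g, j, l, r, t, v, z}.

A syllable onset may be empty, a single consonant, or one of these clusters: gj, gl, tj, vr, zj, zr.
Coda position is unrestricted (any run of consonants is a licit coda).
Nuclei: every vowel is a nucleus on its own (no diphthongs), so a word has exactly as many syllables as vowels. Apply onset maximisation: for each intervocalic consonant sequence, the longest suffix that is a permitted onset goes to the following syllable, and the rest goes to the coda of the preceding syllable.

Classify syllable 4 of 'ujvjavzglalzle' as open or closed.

open

Vowels present: u, a, a, e; each is a nucleus, giving 4 syllables.
/u…a/ gap (V1→V2): /jvj/ splits as /jv/ + /j/ (/j/ is the longest suffix that is a licit onset).
/a…a/ gap (V2→V3): /vzgl/ splits as /vz/ + /gl/ (/gl/ is the longest suffix that is a licit onset).
/a…e/ gap (V3→V4): /lzl/ splits as /lz/ + /l/ (/l/ is the longest suffix that is a licit onset).
So the parse is ujv.javz.glalz.le.
Syllable 4 is /le/; it ends in its nucleus with no coda, so it is open.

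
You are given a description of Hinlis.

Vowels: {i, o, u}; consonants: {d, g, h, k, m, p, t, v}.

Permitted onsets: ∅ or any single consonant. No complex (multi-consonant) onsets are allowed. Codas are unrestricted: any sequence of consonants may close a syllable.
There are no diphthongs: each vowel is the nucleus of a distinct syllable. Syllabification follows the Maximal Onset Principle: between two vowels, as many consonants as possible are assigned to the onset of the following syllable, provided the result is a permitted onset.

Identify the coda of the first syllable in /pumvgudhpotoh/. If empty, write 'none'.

Vowels present: u, u, o, o; each is a nucleus, giving 4 syllables.
σ1/σ2 boundary: cluster /mvg/ — the longest permitted-onset suffix is /g/; onset = /g/, preceding coda = /mv/.
σ2/σ3 boundary: cluster /dhp/ — the longest permitted-onset suffix is /p/; onset = /p/, preceding coda = /dh/.
σ3/σ4 boundary: just /t/ — single C goes to the following onset.
Syllabification: pumv.gudh.po.toh.
Syllable 1 is /pumv/: onset /p/, nucleus /u/, coda /mv/.

mv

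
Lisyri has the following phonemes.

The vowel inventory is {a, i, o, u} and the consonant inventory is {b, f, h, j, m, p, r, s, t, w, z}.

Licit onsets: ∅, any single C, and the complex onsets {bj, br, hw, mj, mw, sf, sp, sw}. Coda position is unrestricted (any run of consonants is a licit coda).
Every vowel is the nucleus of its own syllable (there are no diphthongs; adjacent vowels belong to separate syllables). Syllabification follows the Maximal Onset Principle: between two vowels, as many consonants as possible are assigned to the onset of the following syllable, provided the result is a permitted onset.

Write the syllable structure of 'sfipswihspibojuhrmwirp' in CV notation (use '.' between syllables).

CCVC.CCVC.CCV.CV.CVCC.CCVCC

The vowels are i, i, i, o, u, i — 6 nuclei, so 6 syllables.
/i…i/ gap (V1→V2): cluster /psw/ — the longest permitted-onset suffix is /sw/; onset = /sw/, preceding coda = /p/.
/i…i/ gap (V2→V3): /hsp/; trying suffixes from longest down, /sp/ is the first permitted one, so coda /h/ | onset /sp/.
/i…o/ gap (V3→V4): /b/ → onset of the next syllable (single consonants are always licit onsets).
/o…u/ gap (V4→V5): just /j/ — single C goes to the following onset.
/u…i/ gap (V5→V6): /hrmw/ splits as /hr/ + /mw/ (/mw/ is the longest suffix that is a licit onset).
Syllabification: sfip.swih.spi.bo.juhr.mwirp.
Mapping each syllable to C/V: /sfip/ → CCVC, /swih/ → CCVC, /spi/ → CCV, /bo/ → CV, /juhr/ → CVCC, /mwirp/ → CCVCC.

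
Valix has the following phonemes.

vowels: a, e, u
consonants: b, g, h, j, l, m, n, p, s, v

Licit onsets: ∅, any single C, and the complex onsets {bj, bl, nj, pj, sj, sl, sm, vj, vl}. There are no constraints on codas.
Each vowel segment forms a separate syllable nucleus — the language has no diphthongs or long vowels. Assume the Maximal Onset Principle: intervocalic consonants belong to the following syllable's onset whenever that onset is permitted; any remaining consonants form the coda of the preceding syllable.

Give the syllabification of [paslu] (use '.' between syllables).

The vowels are a, u — 2 nuclei, so 2 syllables.
Between /a/ (V1) and /u/ (V2): /sl/ — entire cluster is a permitted onset → onset /sl/, coda ∅.

pa.slu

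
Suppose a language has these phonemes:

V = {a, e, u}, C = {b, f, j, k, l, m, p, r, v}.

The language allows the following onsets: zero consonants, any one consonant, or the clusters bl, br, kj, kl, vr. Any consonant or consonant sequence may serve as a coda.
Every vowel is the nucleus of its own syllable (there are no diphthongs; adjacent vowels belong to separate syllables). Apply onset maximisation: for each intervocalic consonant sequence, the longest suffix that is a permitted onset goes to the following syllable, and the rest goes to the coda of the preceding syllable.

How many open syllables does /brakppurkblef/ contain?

The vowels are a, u, e — 3 nuclei, so 3 syllables.
V1 /a/ – V2 /u/: /kpp/ splits as /kp/ + /p/ (/p/ is the longest suffix that is a licit onset).
V2 /u/ – V3 /e/: /rkbl/; trying suffixes from longest down, /bl/ is the first permitted one, so coda /rk/ | onset /bl/.
Syllabification: brakp.purk.blef.
Classifying each syllable: /brakp/ (closed), /purk/ (closed), /blef/ (closed).
Open syllables: 0.

0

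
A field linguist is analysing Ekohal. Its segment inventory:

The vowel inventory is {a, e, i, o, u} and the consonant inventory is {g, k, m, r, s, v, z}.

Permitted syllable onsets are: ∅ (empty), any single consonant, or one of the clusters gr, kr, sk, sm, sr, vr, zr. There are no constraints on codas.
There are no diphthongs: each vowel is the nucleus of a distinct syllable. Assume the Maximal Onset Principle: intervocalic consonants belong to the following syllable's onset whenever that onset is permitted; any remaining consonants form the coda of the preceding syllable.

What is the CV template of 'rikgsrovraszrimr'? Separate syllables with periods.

CVCC.CCV.CCVC.CCVCC

Nuclei (vowels): i, o, a, i → 4 syllables.
σ1/σ2 boundary: cluster /kgsr/ — the longest permitted-onset suffix is /sr/; onset = /sr/, preceding coda = /kg/.
σ2/σ3 boundary: cluster /vr/ — /vr/ is itself a permitted onset, so the whole cluster goes right; preceding coda = ∅.
σ3/σ4 boundary: /szr/; trying suffixes from longest down, /zr/ is the first permitted one, so coda /s/ | onset /zr/.
So the parse is rikg.sro.vras.zrimr.
Mapping each syllable to C/V: /rikg/ → CVCC, /sro/ → CCV, /vras/ → CCVC, /zrimr/ → CCVCC.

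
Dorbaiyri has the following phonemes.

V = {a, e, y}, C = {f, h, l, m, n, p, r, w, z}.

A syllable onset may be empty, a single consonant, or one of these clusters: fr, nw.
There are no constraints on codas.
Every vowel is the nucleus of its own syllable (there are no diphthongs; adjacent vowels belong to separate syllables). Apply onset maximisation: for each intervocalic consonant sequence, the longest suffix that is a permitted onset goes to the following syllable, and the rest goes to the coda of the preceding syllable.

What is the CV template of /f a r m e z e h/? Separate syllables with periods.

The vowels are a, e, e — 3 nuclei, so 3 syllables.
V1 /a/ – V2 /e/: cluster /rm/ — the longest permitted-onset suffix is /m/; onset = /m/, preceding coda = /r/.
V2 /e/ – V3 /e/: just /z/ — single C goes to the following onset.
Result: far.me.zeh.
Mapping each syllable to C/V: /far/ → CVC, /me/ → CV, /zeh/ → CVC.

CVC.CV.CVC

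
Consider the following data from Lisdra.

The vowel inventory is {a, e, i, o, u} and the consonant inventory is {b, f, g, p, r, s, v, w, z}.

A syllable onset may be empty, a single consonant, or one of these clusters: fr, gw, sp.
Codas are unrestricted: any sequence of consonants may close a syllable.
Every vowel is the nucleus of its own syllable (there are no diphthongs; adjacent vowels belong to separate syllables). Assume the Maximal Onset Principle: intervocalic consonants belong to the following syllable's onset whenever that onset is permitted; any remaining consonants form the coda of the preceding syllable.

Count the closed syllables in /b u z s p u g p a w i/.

The vowels are u, u, a, i — 4 nuclei, so 4 syllables.
σ1/σ2 boundary: /zsp/; trying suffixes from longest down, /sp/ is the first permitted one, so coda /z/ | onset /sp/.
σ2/σ3 boundary: /gp/; trying suffixes from longest down, /p/ is the first permitted one, so coda /g/ | onset /p/.
σ3/σ4 boundary: just /w/ — single C goes to the following onset.
Result: buz.spug.pa.wi.
Classifying each syllable: /buz/ (closed), /spug/ (closed), /pa/ (open), /wi/ (open).
Closed syllables: 2.

2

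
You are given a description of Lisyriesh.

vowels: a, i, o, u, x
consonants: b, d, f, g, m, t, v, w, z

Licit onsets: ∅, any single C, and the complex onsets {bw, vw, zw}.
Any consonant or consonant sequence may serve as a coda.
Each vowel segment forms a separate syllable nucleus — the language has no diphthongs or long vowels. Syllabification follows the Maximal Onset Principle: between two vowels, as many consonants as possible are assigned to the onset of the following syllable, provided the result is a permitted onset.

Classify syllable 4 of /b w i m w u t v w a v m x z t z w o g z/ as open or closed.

closed

Vowels present: i, u, a, x, o; each is a nucleus, giving 5 syllables.
V1 /i/ – V2 /u/: /mw/ — longest licit onset from the right is /w/, leaving /m/ as coda.
V2 /u/ – V3 /a/: /tvw/ — longest licit onset from the right is /vw/, leaving /t/ as coda.
V3 /a/ – V4 /x/: /vm/; trying suffixes from longest down, /m/ is the first permitted one, so coda /v/ | onset /m/.
V4 /x/ – V5 /o/: /ztzw/; trying suffixes from longest down, /zw/ is the first permitted one, so coda /zt/ | onset /zw/.
Syllabification: bwim.wut.vwav.mxzt.zwogz.
Syllable 4 is /mxzt/ with coda /zt/, so it is closed.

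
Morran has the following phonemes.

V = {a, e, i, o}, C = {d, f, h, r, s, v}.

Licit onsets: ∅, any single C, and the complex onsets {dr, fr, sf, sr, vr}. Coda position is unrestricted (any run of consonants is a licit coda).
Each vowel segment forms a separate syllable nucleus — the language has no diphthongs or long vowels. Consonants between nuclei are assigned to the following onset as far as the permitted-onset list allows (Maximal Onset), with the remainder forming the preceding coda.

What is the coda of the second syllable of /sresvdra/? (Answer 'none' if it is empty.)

The vowels are e, a — 2 nuclei, so 2 syllables.
V1 /e/ – V2 /a/: cluster /svdr/ — the longest permitted-onset suffix is /dr/; onset = /dr/, preceding coda = /sv/.
Putting it together: sresv.dra.
Syllable 2 is /dra/: onset /dr/, nucleus /a/, coda ∅.

none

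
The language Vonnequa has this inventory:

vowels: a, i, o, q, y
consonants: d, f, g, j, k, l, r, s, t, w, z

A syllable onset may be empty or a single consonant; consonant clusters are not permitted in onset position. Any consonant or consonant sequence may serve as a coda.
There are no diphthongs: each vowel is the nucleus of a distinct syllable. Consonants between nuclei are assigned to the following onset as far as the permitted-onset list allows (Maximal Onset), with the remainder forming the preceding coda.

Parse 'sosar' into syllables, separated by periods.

so.sar

Nuclei (vowels): o, a → 2 syllables.
Between /o/ (V1) and /a/ (V2): just /s/ — single C goes to the following onset.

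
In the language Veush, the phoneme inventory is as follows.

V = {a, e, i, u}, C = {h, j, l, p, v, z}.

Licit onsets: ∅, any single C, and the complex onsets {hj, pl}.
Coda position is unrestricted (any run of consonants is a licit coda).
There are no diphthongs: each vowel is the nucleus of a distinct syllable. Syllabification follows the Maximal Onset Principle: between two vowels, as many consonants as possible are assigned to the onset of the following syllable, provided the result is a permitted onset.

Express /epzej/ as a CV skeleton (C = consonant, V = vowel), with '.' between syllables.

Nuclei (vowels): e, e → 2 syllables.
V1 /e/ – V2 /e/: /pz/; trying suffixes from longest down, /z/ is the first permitted one, so coda /p/ | onset /z/.
Putting it together: ep.zej.
Mapping each syllable to C/V: /ep/ → VC, /zej/ → CVC.

VC.CVC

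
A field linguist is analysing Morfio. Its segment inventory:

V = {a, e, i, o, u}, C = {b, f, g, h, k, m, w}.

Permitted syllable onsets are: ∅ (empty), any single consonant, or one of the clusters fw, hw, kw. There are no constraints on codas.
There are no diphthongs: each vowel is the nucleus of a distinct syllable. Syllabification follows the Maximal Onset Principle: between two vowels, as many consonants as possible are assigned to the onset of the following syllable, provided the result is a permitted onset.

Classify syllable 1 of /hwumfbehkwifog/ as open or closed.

Vowels present: u, e, i, o; each is a nucleus, giving 4 syllables.
V1 /u/ – V2 /e/: /mfb/ splits as /mf/ + /b/ (/b/ is the longest suffix that is a licit onset).
V2 /e/ – V3 /i/: cluster /hkw/ — the longest permitted-onset suffix is /kw/; onset = /kw/, preceding coda = /h/.
V3 /i/ – V4 /o/: just /f/ — single C goes to the following onset.
Syllabification: hwumf.beh.kwi.fog.
Syllable 1 is /hwumf/ with coda /mf/, so it is closed.

closed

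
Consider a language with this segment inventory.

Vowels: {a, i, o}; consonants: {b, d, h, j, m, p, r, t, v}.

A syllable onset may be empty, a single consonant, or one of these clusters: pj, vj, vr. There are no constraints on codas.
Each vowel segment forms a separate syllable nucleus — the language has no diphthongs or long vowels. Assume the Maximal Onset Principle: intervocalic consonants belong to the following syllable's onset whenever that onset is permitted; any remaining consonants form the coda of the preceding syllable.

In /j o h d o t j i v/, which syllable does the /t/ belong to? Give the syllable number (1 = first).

2

The vowels are o, o, i — 3 nuclei, so 3 syllables.
V1 /o/ – V2 /o/: /hd/ splits as /h/ + /d/ (/d/ is the longest suffix that is a licit onset).
V2 /o/ – V3 /i/: /tj/ — longest licit onset from the right is /j/, leaving /t/ as coda.
Syllabification: joh.dot.jiv.
The /t/ is in the coda of syllable 2 (/dot/).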